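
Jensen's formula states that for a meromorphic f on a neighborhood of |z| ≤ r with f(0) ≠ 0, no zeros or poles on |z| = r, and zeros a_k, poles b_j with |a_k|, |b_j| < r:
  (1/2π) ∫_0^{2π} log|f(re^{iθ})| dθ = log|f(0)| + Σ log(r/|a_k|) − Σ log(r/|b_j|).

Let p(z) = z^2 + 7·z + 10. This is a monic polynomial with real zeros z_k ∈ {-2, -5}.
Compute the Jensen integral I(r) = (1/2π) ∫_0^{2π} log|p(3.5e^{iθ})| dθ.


Zeros: -5, -2; r = 3.5.
Inside |z| < r: -2. Outside (|z| ≥ r): -5.
p(0) = 10, so log|p(0)| = log(10) = 2.3026.
Apply Jensen: I(r) = log|p(0)| + Σ_k log(r/|z_k|), summed over zeros inside |z| < r.
  log(r/|z_k|) for z_k = -2: log(3.5/2) = 0.5596
  Outside zeros (-5) contribute nothing to the Jensen sum.
Sum over inside zeros: 0.5596.
I(r) = log|p(0)| + (inside sum) = 2.3026 + 0.5596 = 2.8622.
Note: since some zeros are outside |z| ≤ r, the simplified n·log(r) form does NOT apply — only the inside zeros contribute.

I(r) ≈ 2.8622.


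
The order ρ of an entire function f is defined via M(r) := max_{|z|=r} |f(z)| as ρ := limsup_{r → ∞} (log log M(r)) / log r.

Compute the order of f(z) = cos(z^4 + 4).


Write cos(w) = (e^{iw} ± e^{−iw})/(2 or 2i), so |cos(w)| ≤ e^{|w|}. With w = z^4 + 4, |w| ≤ 1r^4 + 4 on |z|=r, giving M(r) ≤ e^{1r^4 + 4} and ρ ≤ 4. For the lower bound, choose z on |z|=r with 1z^4 purely imaginary of modulus 1r^4; then |cos(z^4 + 4)| grows like e^{1r^4}/2, so ρ ≥ 4. Hence ρ = 4.
Therefore ρ = 4.

Order ρ = 4.


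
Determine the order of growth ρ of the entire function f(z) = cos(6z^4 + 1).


Write cos(w) = (e^{iw} ± e^{−iw})/(2 or 2i), so |cos(w)| ≤ e^{|w|}. With w = 6z^4 + 1, |w| ≤ 6r^4 + 1 on |z|=r, giving M(r) ≤ e^{6r^4 + 1} and ρ ≤ 4. For the lower bound, choose z on |z|=r with 6z^4 purely imaginary of modulus 6r^4; then |cos(6z^4 + 1)| grows like e^{6r^4}/2, so ρ ≥ 4. Hence ρ = 4.
Therefore ρ = 4.

Order ρ = 4.


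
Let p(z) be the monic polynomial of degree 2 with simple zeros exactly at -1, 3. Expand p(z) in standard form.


The polynomial is p(z) = ∏_{α ∈ S} (z − α), where S = {-1, 3}.
Expanding the product yields: p(z) = z^2 -2·z -3.
The resulting polynomial has degree 2 and real coefficients as required.

p(z) = z^2 -2·z -3.


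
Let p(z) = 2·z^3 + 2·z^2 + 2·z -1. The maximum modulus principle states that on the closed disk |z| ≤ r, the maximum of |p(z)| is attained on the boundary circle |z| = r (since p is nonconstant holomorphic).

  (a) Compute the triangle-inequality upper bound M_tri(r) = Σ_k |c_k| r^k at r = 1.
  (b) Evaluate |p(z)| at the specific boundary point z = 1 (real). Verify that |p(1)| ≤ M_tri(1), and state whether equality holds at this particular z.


Coefficients: c_0 = -1, c_1 = 2, c_2 = 2, c_3 = 2. Radius r = 1.
Part (a). Triangle bound: M_tri(r) = Σ_k |c_k| r^k
  = |-1|·1^0 + |2|·1^1 + |2|·1^2 + |2|·1^3
  = 1 + 2 + 2 + 2 = 7.
This bounds M(r) := max_{|z|=r} |p(z)| from above; equality holds iff all terms c_k z^k can be made to align in phase at a single z on |z|=r.
Part (b). At z = 1 (real, on the circle |z| = r):
  p(1) = (-1)·1^0 + (2)·1^1 + (2)·1^2 + (2)·1^3 = 5.
  |p(1)| = 5.
Check: |p(1)| = 5 ≤ 7 = M_tri(1). ✓ Equality does not hold at z = 1 (the coefficients have mixed signs, so the terms do not all align in phase there).

M_tri(1) = 7; |p(1)| = 5; equality at z=1: no.


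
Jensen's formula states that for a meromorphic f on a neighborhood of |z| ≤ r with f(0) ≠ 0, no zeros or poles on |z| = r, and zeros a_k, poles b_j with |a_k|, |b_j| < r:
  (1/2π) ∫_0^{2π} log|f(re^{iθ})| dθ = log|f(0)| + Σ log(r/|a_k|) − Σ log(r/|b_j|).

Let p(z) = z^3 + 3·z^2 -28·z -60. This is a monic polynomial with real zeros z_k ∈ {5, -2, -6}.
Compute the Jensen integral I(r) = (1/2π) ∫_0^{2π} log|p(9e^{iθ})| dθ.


Zeros: -6, -2, 5; r = 9.
Inside |z| < r: -6, -2, 5. Outside (|z| ≥ r): ∅.
p(0) = -60, so log|p(0)| = log(60) = 4.0943.
Apply Jensen: I(r) = log|p(0)| + Σ_k log(r/|z_k|), summed over zeros inside |z| < r.
  log(r/|z_k|) for z_k = 5: log(9/5) = 0.5878
  log(r/|z_k|) for z_k = -2: log(9/2) = 1.5041
  log(r/|z_k|) for z_k = -6: log(9/6) = 0.4055
Sum over inside zeros: 2.4973.
I(r) = log|p(0)| + (inside sum) = 4.0943 + 2.4973 = 6.5917.
Closed form (all zeros inside, monic): I(r) = n·log(r) = 3·log(9) = 6.5917. ✓

I(r) ≈ 6.5917.


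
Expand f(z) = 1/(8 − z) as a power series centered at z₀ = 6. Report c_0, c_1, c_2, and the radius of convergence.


Let w = z − z₀, so z = z₀ + w.
Then 8 − z = 8 − (z₀ + w) = (8 − z₀) − w = 2 − w.
f(z) = 1/(2 − w) = (1/(2)) · 1/(1 − w/(2)) = Σ_{n≥0} w^n / (2)^(n+1).
So c_n = 1/(2)^(n+1):
  c_0 = 1/(2)^1 = 1/2.
  c_1 = 1/(2)^2 = 1/4.
  c_2 = 1/(2)^3 = 1/8.
The series is valid for |w/d| < 1, i.e. |z − z₀| < |d|.
Radius of convergence: R = |8 − z₀| = |2| = 2 (distance from z₀ to the singularity z = 8).

c_0 = 1/2, c_1 = 1/4, c_2 = 1/8; R = 2.


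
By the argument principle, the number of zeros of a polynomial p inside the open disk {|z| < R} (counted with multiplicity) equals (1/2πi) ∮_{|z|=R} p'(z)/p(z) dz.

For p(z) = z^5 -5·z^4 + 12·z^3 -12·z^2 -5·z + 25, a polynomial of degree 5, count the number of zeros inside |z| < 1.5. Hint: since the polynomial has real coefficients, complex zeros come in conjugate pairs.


The zeros of p are: -1, (1 + 2i), (1 - 2i), (2 + 1i), (2 - 1i).
Their magnitudes are: 1, 2.236, 2.236, 2.236, 2.236.
Zeros with |z| < R = 1.5: -1.
Count = 1.
By the argument principle, (1/2πi) ∮_{|z|=R} p'(z)/p(z) dz equals exactly this count.

Number of zeros inside |z| < 1.5: 1.


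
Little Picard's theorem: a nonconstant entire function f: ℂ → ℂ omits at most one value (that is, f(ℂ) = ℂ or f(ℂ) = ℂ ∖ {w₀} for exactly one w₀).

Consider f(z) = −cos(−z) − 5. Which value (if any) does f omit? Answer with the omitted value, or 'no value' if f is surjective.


Little Picard bounds the complement of f(ℂ) to at most one point.
cos is entire and surjective onto ℂ: for every w ∈ ℂ, cos(ζ) = w has a solution ζ ∈ ℂ (e.g., via the complex inverse arccos). With ζ = −z this gives z = ζ/(-1). Then -1·cos(−z) takes every value in -1·ℂ = ℂ, and adding -5 is a bijection of ℂ. So f is surjective and omits no value. (Note: only on the real line is cos bounded by [−1, 1].)

Omitted value: no value.


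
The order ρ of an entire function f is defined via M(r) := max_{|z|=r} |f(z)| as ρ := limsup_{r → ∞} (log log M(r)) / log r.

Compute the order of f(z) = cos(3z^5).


Write cos(w) = (e^{iw} ± e^{−iw})/(2 or 2i), so |cos(w)| ≤ e^{|w|}. With w = 3z^5, |w| ≤ 3r^5 + 0 on |z|=r, giving M(r) ≤ e^{3r^5 + 0} and ρ ≤ 5. For the lower bound, choose z on |z|=r with 3z^5 purely imaginary of modulus 3r^5; then |cos(3z^5)| grows like e^{3r^5}/2, so ρ ≥ 5. Hence ρ = 5.
Therefore ρ = 5.

Order ρ = 5.


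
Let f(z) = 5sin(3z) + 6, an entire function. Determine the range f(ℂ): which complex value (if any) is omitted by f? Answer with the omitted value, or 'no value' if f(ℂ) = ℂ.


Little Picard bounds the complement of f(ℂ) to at most one point.
sin is entire and surjective onto ℂ: for every w ∈ ℂ, sin(ζ) = w has a solution ζ ∈ ℂ (e.g., via the complex inverse arcsin). With ζ = 3z this gives z = ζ/(3). Then 5·sin(3z) takes every value in 5·ℂ = ℂ, and adding 6 is a bijection of ℂ. So f is surjective and omits no value. (Note: only on the real line is sin bounded by [−1, 1].)

Omitted value: no value.


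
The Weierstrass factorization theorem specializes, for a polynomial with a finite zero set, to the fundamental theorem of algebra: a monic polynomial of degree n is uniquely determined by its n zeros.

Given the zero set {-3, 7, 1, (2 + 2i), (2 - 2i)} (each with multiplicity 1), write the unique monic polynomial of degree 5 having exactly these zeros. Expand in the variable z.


The polynomial is p(z) = ∏_{α ∈ S} (z − α), where S = {-3, 7, 1, (2 + 2i), (2 - 2i)}.
Expanding the product yields: p(z) = z^5 -9·z^4 + 11·z^3 + 49·z^2 -220·z + 168.
Note conjugate pairs combine to real quadratics: (z − (2+2i))(z − (2−2i)) = z² − 4z + 8.
The resulting polynomial has degree 5 and real coefficients as required.

p(z) = z^5 -9·z^4 + 11·z^3 + 49·z^2 -220·z + 168.


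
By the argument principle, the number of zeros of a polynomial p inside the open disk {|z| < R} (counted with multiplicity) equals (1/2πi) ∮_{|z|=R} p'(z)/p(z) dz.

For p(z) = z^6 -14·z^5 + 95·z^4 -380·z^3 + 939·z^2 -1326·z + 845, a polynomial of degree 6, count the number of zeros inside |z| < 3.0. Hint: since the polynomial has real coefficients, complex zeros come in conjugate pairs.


The zeros of p are: (2 + 3i), (2 - 3i), (3 + 2i), (3 - 2i), (2 + 1i), (2 - 1i).
Their magnitudes are: 3.606, 3.606, 3.606, 3.606, 2.236, 2.236.
Zeros with |z| < R = 3.0: (2 + 1i), (2 - 1i).
Count = 2.
By the argument principle, (1/2πi) ∮_{|z|=R} p'(z)/p(z) dz equals exactly this count.

Number of zeros inside |z| < 3.0: 2.


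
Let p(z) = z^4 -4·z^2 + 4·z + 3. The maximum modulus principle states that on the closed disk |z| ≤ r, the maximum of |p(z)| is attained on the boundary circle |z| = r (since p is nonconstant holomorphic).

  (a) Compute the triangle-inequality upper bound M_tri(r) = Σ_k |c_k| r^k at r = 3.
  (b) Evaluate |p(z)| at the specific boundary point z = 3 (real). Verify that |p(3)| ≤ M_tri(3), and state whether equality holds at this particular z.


Coefficients: c_0 = 3, c_1 = 4, c_2 = -4, c_3 = 0, c_4 = 1. Radius r = 3.
Part (a). Triangle bound: M_tri(r) = Σ_k |c_k| r^k
  = |3|·3^0 + |4|·3^1 + |-4|·3^2 + |0|·3^3 + |1|·3^4
  = 3 + 12 + 36 + 0 + 81 = 132.
This bounds M(r) := max_{|z|=r} |p(z)| from above; equality holds iff all terms c_k z^k can be made to align in phase at a single z on |z|=r.
Part (b). At z = 3 (real, on the circle |z| = r):
  p(3) = (3)·3^0 + (4)·3^1 + (-4)·3^2 + (0)·3^3 + (1)·3^4 = 60.
  |p(3)| = 60.
Check: |p(3)| = 60 ≤ 132 = M_tri(3). ✓ Equality does not hold at z = 3 (the coefficients have mixed signs, so the terms do not all align in phase there).

M_tri(3) = 132; |p(3)| = 60; equality at z=3: no.


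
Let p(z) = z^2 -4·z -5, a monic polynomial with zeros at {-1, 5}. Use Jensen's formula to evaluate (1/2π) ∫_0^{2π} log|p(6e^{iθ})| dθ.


Zeros: -1, 5; r = 6.
Inside |z| < r: -1, 5. Outside (|z| ≥ r): ∅.
p(0) = -5, so log|p(0)| = log(5) = 1.6094.
Apply Jensen: I(r) = log|p(0)| + Σ_k log(r/|z_k|), summed over zeros inside |z| < r.
  log(r/|z_k|) for z_k = -1: log(6/1) = 1.7918
  log(r/|z_k|) for z_k = 5: log(6/5) = 0.1823
Sum over inside zeros: 1.9741.
I(r) = log|p(0)| + (inside sum) = 1.6094 + 1.9741 = 3.5835.
Closed form (all zeros inside, monic): I(r) = n·log(r) = 2·log(6) = 3.5835. ✓

I(r) ≈ 3.5835.


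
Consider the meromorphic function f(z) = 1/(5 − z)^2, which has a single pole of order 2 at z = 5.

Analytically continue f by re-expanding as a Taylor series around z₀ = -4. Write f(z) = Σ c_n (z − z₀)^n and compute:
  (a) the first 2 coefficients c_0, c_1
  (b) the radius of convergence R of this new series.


Let w = z − z₀, so z = z₀ + w.
Then 5 − z = 5 − (z₀ + w) = (5 − z₀) − w = 9 − w.
f(z) = 1/(9 − w)^2 = (1/(9)^2) · (1 − w/(9))^{−2}.
By the binomial series (1−u)^{−2} = Σ_{n≥0} C(n+1, 1) u^n for |u|<1, with u = w/(9):
  c_n = C(n+1, 1) / (9)^(n+2).
  c_0 = 1/(9)^2 = 1/81.
  c_1 = 2/(9)^3 = 2/729.
The series is valid for |w/d| < 1, i.e. |z − z₀| < |d|.
Radius of convergence: R = |5 − z₀| = |9| = 9 (distance from z₀ to the singularity z = 5).

c_0 = 1/81, c_1 = 2/729; R = 9.


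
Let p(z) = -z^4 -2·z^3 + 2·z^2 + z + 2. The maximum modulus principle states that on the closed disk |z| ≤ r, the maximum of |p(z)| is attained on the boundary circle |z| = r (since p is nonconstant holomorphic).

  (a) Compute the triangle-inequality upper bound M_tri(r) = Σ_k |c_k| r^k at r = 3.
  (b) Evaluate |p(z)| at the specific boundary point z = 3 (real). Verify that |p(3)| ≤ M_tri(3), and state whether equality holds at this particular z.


Coefficients: c_0 = 2, c_1 = 1, c_2 = 2, c_3 = -2, c_4 = -1. Radius r = 3.
Part (a). Triangle bound: M_tri(r) = Σ_k |c_k| r^k
  = |2|·3^0 + |1|·3^1 + |2|·3^2 + |-2|·3^3 + |-1|·3^4
  = 2 + 3 + 18 + 54 + 81 = 158.
This bounds M(r) := max_{|z|=r} |p(z)| from above; equality holds iff all terms c_k z^k can be made to align in phase at a single z on |z|=r.
Part (b). At z = 3 (real, on the circle |z| = r):
  p(3) = (2)·3^0 + (1)·3^1 + (2)·3^2 + (-2)·3^3 + (-1)·3^4 = -112.
  |p(3)| = 112.
Check: |p(3)| = 112 ≤ 158 = M_tri(3). ✓ Equality does not hold at z = 3 (the coefficients have mixed signs, so the terms do not all align in phase there).

M_tri(3) = 158; |p(3)| = 112; equality at z=3: no.


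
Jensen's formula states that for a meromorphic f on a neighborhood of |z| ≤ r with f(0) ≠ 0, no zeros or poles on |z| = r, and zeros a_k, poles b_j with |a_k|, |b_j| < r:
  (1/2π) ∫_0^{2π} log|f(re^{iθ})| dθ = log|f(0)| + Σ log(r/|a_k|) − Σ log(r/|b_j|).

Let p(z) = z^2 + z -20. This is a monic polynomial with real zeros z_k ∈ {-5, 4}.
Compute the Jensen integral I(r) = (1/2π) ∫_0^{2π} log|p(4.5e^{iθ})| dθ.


Zeros: -5, 4; r = 4.5.
Inside |z| < r: 4. Outside (|z| ≥ r): -5.
p(0) = -20, so log|p(0)| = log(20) = 2.9957.
Apply Jensen: I(r) = log|p(0)| + Σ_k log(r/|z_k|), summed over zeros inside |z| < r.
  log(r/|z_k|) for z_k = 4: log(4.5/4) = 0.1178
  Outside zeros (-5) contribute nothing to the Jensen sum.
Sum over inside zeros: 0.1178.
I(r) = log|p(0)| + (inside sum) = 2.9957 + 0.1178 = 3.1135.
Note: since some zeros are outside |z| ≤ r, the simplified n·log(r) form does NOT apply — only the inside zeros contribute.

I(r) ≈ 3.1135.


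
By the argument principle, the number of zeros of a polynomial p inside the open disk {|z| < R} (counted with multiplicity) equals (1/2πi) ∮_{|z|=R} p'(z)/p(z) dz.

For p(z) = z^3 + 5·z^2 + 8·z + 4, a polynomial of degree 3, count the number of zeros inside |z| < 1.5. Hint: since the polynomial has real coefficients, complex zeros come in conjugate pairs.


The zeros of p are: -2, -2, -1.
Their magnitudes are: 2, 2, 1.
Zeros with |z| < R = 1.5: -1.
Count = 1.
By the argument principle, (1/2πi) ∮_{|z|=R} p'(z)/p(z) dz equals exactly this count.

Number of zeros inside |z| < 1.5: 1.


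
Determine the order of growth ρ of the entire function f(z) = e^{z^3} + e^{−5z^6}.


Each summand is entire of order 3 and 6 respectively (as in the single-exponential case). The order of a sum is at most the max of the orders, so ρ ≤ 6. For the lower bound: on |z|=r choose arg z so that -5z^6 is real positive; then |e^{-5z^6}| = e^{5r^6} while |e^{1z^3}| ≤ e^{1r^3} = o(e^{5r^6}). So |f| ≥ e^{5r^6}(1 − o(1)) and ρ ≥ 6. Hence ρ = max(3, 6) = 6.
Therefore ρ = 6.

Order ρ = 6.


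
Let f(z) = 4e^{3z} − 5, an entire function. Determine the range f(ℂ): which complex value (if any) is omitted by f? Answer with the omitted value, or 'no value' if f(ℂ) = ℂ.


Little Picard bounds the complement of f(ℂ) to at most one point.
e^{3z} is never zero on ℂ, so 4·e^{3z} takes every value in ℂ ∖ {0}. Adding -5 shifts the range to ℂ ∖ {-5}. Thus f omits exactly the value -5.

Omitted value: -5.


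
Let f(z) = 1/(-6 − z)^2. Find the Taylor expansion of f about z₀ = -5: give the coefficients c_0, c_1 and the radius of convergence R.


Let w = z − z₀, so z = z₀ + w.
Then -6 − z = -6 − (z₀ + w) = (-6 − z₀) − w = -1 − w.
f(z) = 1/(-1 − w)^2 = (1/(-1)^2) · (1 − w/(-1))^{−2}.
By the binomial series (1−u)^{−2} = Σ_{n≥0} C(n+1, 1) u^n for |u|<1, with u = w/(-1):
  c_n = C(n+1, 1) / (-1)^(n+2).
  c_0 = 1/(-1)^2 = 1.
  c_1 = 2/(-1)^3 = -2.
The series is valid for |w/d| < 1, i.e. |z − z₀| < |d|.
Radius of convergence: R = |-6 − z₀| = |-1| = 1 (distance from z₀ to the singularity z = -6).

c_0 = 1, c_1 = -2; R = 1.


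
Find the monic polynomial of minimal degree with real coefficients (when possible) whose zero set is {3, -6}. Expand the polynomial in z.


The polynomial is p(z) = ∏_{α ∈ S} (z − α), where S = {3, -6}.
Expanding the product yields: p(z) = z^2 + 3·z -18.
The resulting polynomial has degree 2 and real coefficients as required.

p(z) = z^2 + 3·z -18.


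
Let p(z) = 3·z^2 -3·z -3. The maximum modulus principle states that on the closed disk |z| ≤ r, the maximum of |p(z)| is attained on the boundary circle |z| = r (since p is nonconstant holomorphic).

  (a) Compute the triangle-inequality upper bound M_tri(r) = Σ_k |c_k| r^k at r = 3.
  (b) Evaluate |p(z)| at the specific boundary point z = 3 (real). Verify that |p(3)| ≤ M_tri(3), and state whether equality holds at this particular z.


Coefficients: c_0 = -3, c_1 = -3, c_2 = 3. Radius r = 3.
Part (a). Triangle bound: M_tri(r) = Σ_k |c_k| r^k
  = |-3|·3^0 + |-3|·3^1 + |3|·3^2
  = 3 + 9 + 27 = 39.
This bounds M(r) := max_{|z|=r} |p(z)| from above; equality holds iff all terms c_k z^k can be made to align in phase at a single z on |z|=r.
Part (b). At z = 3 (real, on the circle |z| = r):
  p(3) = (-3)·3^0 + (-3)·3^1 + (3)·3^2 = 15.
  |p(3)| = 15.
Check: |p(3)| = 15 ≤ 39 = M_tri(3). ✓ Equality does not hold at z = 3 (the coefficients have mixed signs, so the terms do not all align in phase there).

M_tri(3) = 39; |p(3)| = 15; equality at z=3: no.


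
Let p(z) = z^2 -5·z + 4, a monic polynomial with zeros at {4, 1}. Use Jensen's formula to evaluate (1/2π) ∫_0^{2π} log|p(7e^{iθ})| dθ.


Zeros: 1, 4; r = 7.
Inside |z| < r: 1, 4. Outside (|z| ≥ r): ∅.
p(0) = 4, so log|p(0)| = log(4) = 1.3863.
Apply Jensen: I(r) = log|p(0)| + Σ_k log(r/|z_k|), summed over zeros inside |z| < r.
  log(r/|z_k|) for z_k = 4: log(7/4) = 0.5596
  log(r/|z_k|) for z_k = 1: log(7/1) = 1.9459
Sum over inside zeros: 2.5055.
I(r) = log|p(0)| + (inside sum) = 1.3863 + 2.5055 = 3.8918.
Closed form (all zeros inside, monic): I(r) = n·log(r) = 2·log(7) = 3.8918. ✓

I(r) ≈ 3.8918.


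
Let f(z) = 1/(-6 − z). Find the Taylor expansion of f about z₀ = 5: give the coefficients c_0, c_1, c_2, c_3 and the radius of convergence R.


Let w = z − z₀, so z = z₀ + w.
Then -6 − z = -6 − (z₀ + w) = (-6 − z₀) − w = -11 − w.
f(z) = 1/(-11 − w) = (1/(-11)) · 1/(1 − w/(-11)) = Σ_{n≥0} w^n / (-11)^(n+1).
So c_n = 1/(-11)^(n+1):
  c_0 = 1/(-11)^1 = -1/11.
  c_1 = 1/(-11)^2 = 1/121.
  c_2 = 1/(-11)^3 = -1/1331.
  c_3 = 1/(-11)^4 = 1/14641.
The series is valid for |w/d| < 1, i.e. |z − z₀| < |d|.
Radius of convergence: R = |-6 − z₀| = |-11| = 11 (distance from z₀ to the singularity z = -6).

c_0 = -1/11, c_1 = 1/121, c_2 = -1/1331, c_3 = 1/14641; R = 11.


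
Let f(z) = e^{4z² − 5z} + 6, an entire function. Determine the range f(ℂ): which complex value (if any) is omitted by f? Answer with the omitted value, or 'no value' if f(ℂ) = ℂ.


Little Picard bounds the complement of f(ℂ) to at most one point.
The exponent g(z) = 4z² − 5z is a nonconstant polynomial, hence surjective onto ℂ. So e^{g(z)} takes every value in {e^w : w ∈ ℂ} = ℂ ∖ {0}. Adding 6 shifts the range to ℂ ∖ {6}. f omits exactly 6.

Omitted value: 6.


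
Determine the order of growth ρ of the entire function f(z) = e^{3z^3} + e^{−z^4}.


Each summand is entire of order 3 and 4 respectively (as in the single-exponential case). The order of a sum is at most the max of the orders, so ρ ≤ 4. For the lower bound: on |z|=r choose arg z so that -1z^4 is real positive; then |e^{-1z^4}| = e^{1r^4} while |e^{3z^3}| ≤ e^{3r^3} = o(e^{1r^4}). So |f| ≥ e^{1r^4}(1 − o(1)) and ρ ≥ 4. Hence ρ = max(3, 4) = 4.
Therefore ρ = 4.

Order ρ = 4.


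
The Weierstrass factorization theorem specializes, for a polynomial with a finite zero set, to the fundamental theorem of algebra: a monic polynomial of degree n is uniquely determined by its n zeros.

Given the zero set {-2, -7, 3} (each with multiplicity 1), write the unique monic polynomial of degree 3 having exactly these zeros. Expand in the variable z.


The polynomial is p(z) = ∏_{α ∈ S} (z − α), where S = {-2, -7, 3}.
Expanding the product yields: p(z) = z^3 + 6·z^2 -13·z -42.
The resulting polynomial has degree 3 and real coefficients as required.

p(z) = z^3 + 6·z^2 -13·z -42.


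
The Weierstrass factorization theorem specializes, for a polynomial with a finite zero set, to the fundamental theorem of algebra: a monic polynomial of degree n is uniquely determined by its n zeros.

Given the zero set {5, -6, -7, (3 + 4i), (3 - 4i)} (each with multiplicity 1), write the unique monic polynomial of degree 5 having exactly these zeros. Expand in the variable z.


The polynomial is p(z) = ∏_{α ∈ S} (z − α), where S = {5, -6, -7, (3 + 4i), (3 - 4i)}.
Expanding the product yields: p(z) = z^5 + 2·z^4 -46·z^3 + 128·z^2 + 685·z -5250.
Note conjugate pairs combine to real quadratics: (z − (3+4i))(z − (3−4i)) = z² − 6z + 25.
The resulting polynomial has degree 5 and real coefficients as required.

p(z) = z^5 + 2·z^4 -46·z^3 + 128·z^2 + 685·z -5250.


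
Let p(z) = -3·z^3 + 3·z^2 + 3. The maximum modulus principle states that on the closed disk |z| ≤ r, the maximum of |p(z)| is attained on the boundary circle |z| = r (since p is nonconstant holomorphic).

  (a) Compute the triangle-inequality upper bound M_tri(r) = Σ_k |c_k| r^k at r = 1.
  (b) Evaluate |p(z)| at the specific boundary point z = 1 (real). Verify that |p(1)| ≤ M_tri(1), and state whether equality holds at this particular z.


Coefficients: c_0 = 3, c_1 = 0, c_2 = 3, c_3 = -3. Radius r = 1.
Part (a). Triangle bound: M_tri(r) = Σ_k |c_k| r^k
  = |3|·1^0 + |0|·1^1 + |3|·1^2 + |-3|·1^3
  = 3 + 0 + 3 + 3 = 9.
This bounds M(r) := max_{|z|=r} |p(z)| from above; equality holds iff all terms c_k z^k can be made to align in phase at a single z on |z|=r.
Part (b). At z = 1 (real, on the circle |z| = r):
  p(1) = (3)·1^0 + (0)·1^1 + (3)·1^2 + (-3)·1^3 = 3.
  |p(1)| = 3.
Check: |p(1)| = 3 ≤ 9 = M_tri(1). ✓ Equality does not hold at z = 1 (the coefficients have mixed signs, so the terms do not all align in phase there).

M_tri(1) = 9; |p(1)| = 3; equality at z=1: no.


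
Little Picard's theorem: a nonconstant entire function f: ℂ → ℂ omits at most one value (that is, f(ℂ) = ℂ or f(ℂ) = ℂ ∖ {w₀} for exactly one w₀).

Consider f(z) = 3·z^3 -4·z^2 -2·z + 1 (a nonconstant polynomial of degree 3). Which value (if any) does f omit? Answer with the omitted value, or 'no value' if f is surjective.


Little Picard bounds the complement of f(ℂ) to at most one point.
For every w ∈ ℂ, the equation p(z) − w = 0 is a nonconstant polynomial in z and hence has at least one root by the fundamental theorem of algebra. So p is surjective onto ℂ, omitting no value.

Omitted value: no value.


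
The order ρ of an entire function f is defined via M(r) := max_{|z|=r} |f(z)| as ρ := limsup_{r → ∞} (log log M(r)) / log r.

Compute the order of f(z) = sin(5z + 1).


sin(w) is a linear combination of e^{iw} and e^{−iw} (or e^w, e^{−w} in the hyperbolic case), so |sin(w)| ≤ e^{|w|}. With w = 5z + 1, |w| ≤ 5|z| + 1 = 5r + 1 on |z| = r, giving M(r) ≤ e^{5r + 1}, so ρ ≤ 1. On a suitable ray (z = it for sin/cos; z = t for sinh/cosh, t real → ∞), |sin(5z + 1)| grows like e^{5|t|}/2, so ρ ≥ 1. Hence ρ = 1.
Therefore ρ = 1.

Order ρ = 1.


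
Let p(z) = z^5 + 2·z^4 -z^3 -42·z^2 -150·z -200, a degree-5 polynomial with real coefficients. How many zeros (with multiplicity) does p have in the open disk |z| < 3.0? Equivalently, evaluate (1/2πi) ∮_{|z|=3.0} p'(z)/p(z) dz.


The zeros of p are: 4, (-2 + 1i), (-2 - 1i), (-1 + 3i), (-1 - 3i).
Their magnitudes are: 4, 2.236, 2.236, 3.162, 3.162.
Zeros with |z| < R = 3.0: (-2 + 1i), (-2 - 1i).
Count = 2.
By the argument principle, (1/2πi) ∮_{|z|=R} p'(z)/p(z) dz equals exactly this count.

Number of zeros inside |z| < 3.0: 2.


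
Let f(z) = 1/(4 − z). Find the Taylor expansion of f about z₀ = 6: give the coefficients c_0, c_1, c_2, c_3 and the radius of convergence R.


Let w = z − z₀, so z = z₀ + w.
Then 4 − z = 4 − (z₀ + w) = (4 − z₀) − w = -2 − w.
f(z) = 1/(-2 − w) = (1/(-2)) · 1/(1 − w/(-2)) = Σ_{n≥0} w^n / (-2)^(n+1).
So c_n = 1/(-2)^(n+1):
  c_0 = 1/(-2)^1 = -1/2.
  c_1 = 1/(-2)^2 = 1/4.
  c_2 = 1/(-2)^3 = -1/8.
  c_3 = 1/(-2)^4 = 1/16.
The series is valid for |w/d| < 1, i.e. |z − z₀| < |d|.
Radius of convergence: R = |4 − z₀| = |-2| = 2 (distance from z₀ to the singularity z = 4).

c_0 = -1/2, c_1 = 1/4, c_2 = -1/8, c_3 = 1/16; R = 2.


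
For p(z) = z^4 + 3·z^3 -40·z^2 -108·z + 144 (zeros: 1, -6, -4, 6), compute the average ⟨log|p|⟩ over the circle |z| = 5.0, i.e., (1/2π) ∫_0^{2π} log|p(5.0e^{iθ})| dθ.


Zeros: -6, -4, 1, 6; r = 5.0.
Inside |z| < r: -4, 1. Outside (|z| ≥ r): -6, 6.
p(0) = 144, so log|p(0)| = log(144) = 4.9698.
Apply Jensen: I(r) = log|p(0)| + Σ_k log(r/|z_k|), summed over zeros inside |z| < r.
  log(r/|z_k|) for z_k = 1: log(5.0/1) = 1.6094
  log(r/|z_k|) for z_k = -4: log(5.0/4) = 0.2231
  Outside zeros (-6, 6) contribute nothing to the Jensen sum.
Sum over inside zeros: 1.8326.
I(r) = log|p(0)| + (inside sum) = 4.9698 + 1.8326 = 6.8024.
Note: since some zeros are outside |z| ≤ r, the simplified n·log(r) form does NOT apply — only the inside zeros contribute.

I(r) ≈ 6.8024.


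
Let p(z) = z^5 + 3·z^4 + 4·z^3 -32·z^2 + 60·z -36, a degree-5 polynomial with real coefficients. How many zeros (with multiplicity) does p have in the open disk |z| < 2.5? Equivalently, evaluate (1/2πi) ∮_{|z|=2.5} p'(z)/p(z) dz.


The zeros of p are: (-3 + 3i), (-3 - 3i), 1, (1 + 1i), (1 - 1i).
Their magnitudes are: 4.243, 4.243, 1, 1.414, 1.414.
Zeros with |z| < R = 2.5: 1, (1 + 1i), (1 - 1i).
Count = 3.
By the argument principle, (1/2πi) ∮_{|z|=R} p'(z)/p(z) dz equals exactly this count.

Number of zeros inside |z| < 2.5: 3.


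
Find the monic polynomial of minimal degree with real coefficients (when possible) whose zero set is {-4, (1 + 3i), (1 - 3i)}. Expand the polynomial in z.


The polynomial is p(z) = ∏_{α ∈ S} (z − α), where S = {-4, (1 + 3i), (1 - 3i)}.
Expanding the product yields: p(z) = z^3 + 2·z^2 + 2·z + 40.
Note conjugate pairs combine to real quadratics: (z − (1+3i))(z − (1−3i)) = z² − 2z + 10.
The resulting polynomial has degree 3 and real coefficients as required.

p(z) = z^3 + 2·z^2 + 2·z + 40.


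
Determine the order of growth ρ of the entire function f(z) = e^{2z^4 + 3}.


|e^{2z^4 + 3}| = e^{Re(2·z^4) + 3} ≤ e^{2|z|^4 + 3} = e^{2r^4 + 3} on |z| = r, so ρ ≤ 4. Choosing z on |z|=r so that 2·z^4 is real positive (always possible by picking arg z appropriately) gives |f(z)| = e^{2r^4 + 3}, matching the bound. The additive constant 3 does not affect log log M(r) ~ 4·log r. Hence ρ = 4.
Therefore ρ = 4.

Order ρ = 4.


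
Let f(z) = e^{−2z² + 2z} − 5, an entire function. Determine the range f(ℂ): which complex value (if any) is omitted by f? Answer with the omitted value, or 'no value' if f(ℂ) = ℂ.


Little Picard bounds the complement of f(ℂ) to at most one point.
The exponent g(z) = −2z² + 2z is a nonconstant polynomial, hence surjective onto ℂ. So e^{g(z)} takes every value in {e^w : w ∈ ℂ} = ℂ ∖ {0}. Adding -5 shifts the range to ℂ ∖ {-5}. f omits exactly -5.

Omitted value: -5.


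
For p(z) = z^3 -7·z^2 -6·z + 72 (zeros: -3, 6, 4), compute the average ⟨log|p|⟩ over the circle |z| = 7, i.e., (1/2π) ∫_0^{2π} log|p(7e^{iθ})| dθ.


Zeros: -3, 4, 6; r = 7.
Inside |z| < r: -3, 4, 6. Outside (|z| ≥ r): ∅.
p(0) = 72, so log|p(0)| = log(72) = 4.2767.
Apply Jensen: I(r) = log|p(0)| + Σ_k log(r/|z_k|), summed over zeros inside |z| < r.
  log(r/|z_k|) for z_k = -3: log(7/3) = 0.8473
  log(r/|z_k|) for z_k = 6: log(7/6) = 0.1542
  log(r/|z_k|) for z_k = 4: log(7/4) = 0.5596
Sum over inside zeros: 1.5611.
I(r) = log|p(0)| + (inside sum) = 4.2767 + 1.5611 = 5.8377.
Closed form (all zeros inside, monic): I(r) = n·log(r) = 3·log(7) = 5.8377. ✓

I(r) ≈ 5.8377.


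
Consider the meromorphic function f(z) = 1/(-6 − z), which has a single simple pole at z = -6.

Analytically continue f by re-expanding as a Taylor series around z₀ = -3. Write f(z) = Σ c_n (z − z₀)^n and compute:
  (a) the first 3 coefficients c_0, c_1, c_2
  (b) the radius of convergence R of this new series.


Let w = z − z₀, so z = z₀ + w.
Then -6 − z = -6 − (z₀ + w) = (-6 − z₀) − w = -3 − w.
f(z) = 1/(-3 − w) = (1/(-3)) · 1/(1 − w/(-3)) = Σ_{n≥0} w^n / (-3)^(n+1).
So c_n = 1/(-3)^(n+1):
  c_0 = 1/(-3)^1 = -1/3.
  c_1 = 1/(-3)^2 = 1/9.
  c_2 = 1/(-3)^3 = -1/27.
The series is valid for |w/d| < 1, i.e. |z − z₀| < |d|.
Radius of convergence: R = |-6 − z₀| = |-3| = 3 (distance from z₀ to the singularity z = -6).

c_0 = -1/3, c_1 = 1/9, c_2 = -1/27; R = 3.


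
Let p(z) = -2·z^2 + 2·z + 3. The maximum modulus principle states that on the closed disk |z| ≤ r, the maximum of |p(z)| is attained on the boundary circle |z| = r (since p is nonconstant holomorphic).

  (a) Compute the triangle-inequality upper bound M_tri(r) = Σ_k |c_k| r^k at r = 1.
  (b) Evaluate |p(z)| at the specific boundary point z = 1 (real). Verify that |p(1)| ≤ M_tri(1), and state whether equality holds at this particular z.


Coefficients: c_0 = 3, c_1 = 2, c_2 = -2. Radius r = 1.
Part (a). Triangle bound: M_tri(r) = Σ_k |c_k| r^k
  = |3|·1^0 + |2|·1^1 + |-2|·1^2
  = 3 + 2 + 2 = 7.
This bounds M(r) := max_{|z|=r} |p(z)| from above; equality holds iff all terms c_k z^k can be made to align in phase at a single z on |z|=r.
Part (b). At z = 1 (real, on the circle |z| = r):
  p(1) = (3)·1^0 + (2)·1^1 + (-2)·1^2 = 3.
  |p(1)| = 3.
Check: |p(1)| = 3 ≤ 7 = M_tri(1). ✓ Equality does not hold at z = 1 (the coefficients have mixed signs, so the terms do not all align in phase there).

M_tri(1) = 7; |p(1)| = 3; equality at z=1: no.


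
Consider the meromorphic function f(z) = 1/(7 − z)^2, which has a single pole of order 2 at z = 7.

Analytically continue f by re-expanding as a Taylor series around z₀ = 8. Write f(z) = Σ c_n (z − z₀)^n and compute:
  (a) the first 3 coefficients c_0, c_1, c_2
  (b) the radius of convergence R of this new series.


Let w = z − z₀, so z = z₀ + w.
Then 7 − z = 7 − (z₀ + w) = (7 − z₀) − w = -1 − w.
f(z) = 1/(-1 − w)^2 = (1/(-1)^2) · (1 − w/(-1))^{−2}.
By the binomial series (1−u)^{−2} = Σ_{n≥0} C(n+1, 1) u^n for |u|<1, with u = w/(-1):
  c_n = C(n+1, 1) / (-1)^(n+2).
  c_0 = 1/(-1)^2 = 1.
  c_1 = 2/(-1)^3 = -2.
  c_2 = 3/(-1)^4 = 3.
The series is valid for |w/d| < 1, i.e. |z − z₀| < |d|.
Radius of convergence: R = |7 − z₀| = |-1| = 1 (distance from z₀ to the singularity z = 7).

c_0 = 1, c_1 = -2, c_2 = 3; R = 1.


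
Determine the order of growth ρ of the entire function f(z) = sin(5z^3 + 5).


Write sin(w) = (e^{iw} ± e^{−iw})/(2 or 2i), so |sin(w)| ≤ e^{|w|}. With w = 5z^3 + 5, |w| ≤ 5r^3 + 5 on |z|=r, giving M(r) ≤ e^{5r^3 + 5} and ρ ≤ 3. For the lower bound, choose z on |z|=r with 5z^3 purely imaginary of modulus 5r^3; then |sin(5z^3 + 5)| grows like e^{5r^3}/2, so ρ ≥ 3. Hence ρ = 3.
Therefore ρ = 3.

Order ρ = 3.


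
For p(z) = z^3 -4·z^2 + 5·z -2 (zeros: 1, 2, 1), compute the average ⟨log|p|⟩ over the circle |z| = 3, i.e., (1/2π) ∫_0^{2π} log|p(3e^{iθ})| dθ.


Zeros: 1, 1, 2; r = 3.
Inside |z| < r: 1, 1, 2. Outside (|z| ≥ r): ∅.
p(0) = -2, so log|p(0)| = log(2) = 0.6931.
Apply Jensen: I(r) = log|p(0)| + Σ_k log(r/|z_k|), summed over zeros inside |z| < r.
  log(r/|z_k|) for z_k = 1: log(3/1) = 1.0986
  log(r/|z_k|) for z_k = 2: log(3/2) = 0.4055
  log(r/|z_k|) for z_k = 1: log(3/1) = 1.0986
Sum over inside zeros: 2.6027.
I(r) = log|p(0)| + (inside sum) = 0.6931 + 2.6027 = 3.2958.
Closed form (all zeros inside, monic): I(r) = n·log(r) = 3·log(3) = 3.2958. ✓

I(r) ≈ 3.2958.


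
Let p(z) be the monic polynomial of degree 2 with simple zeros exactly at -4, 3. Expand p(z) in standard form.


The polynomial is p(z) = ∏_{α ∈ S} (z − α), where S = {-4, 3}.
Expanding the product yields: p(z) = z^2 + z -12.
The resulting polynomial has degree 2 and real coefficients as required.

p(z) = z^2 + z -12.


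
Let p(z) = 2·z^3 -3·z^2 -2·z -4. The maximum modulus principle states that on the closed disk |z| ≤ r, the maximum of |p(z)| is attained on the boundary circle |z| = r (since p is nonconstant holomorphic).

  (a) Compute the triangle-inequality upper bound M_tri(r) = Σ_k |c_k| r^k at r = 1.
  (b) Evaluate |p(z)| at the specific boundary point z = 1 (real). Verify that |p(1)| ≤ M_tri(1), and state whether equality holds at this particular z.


Coefficients: c_0 = -4, c_1 = -2, c_2 = -3, c_3 = 2. Radius r = 1.
Part (a). Triangle bound: M_tri(r) = Σ_k |c_k| r^k
  = |-4|·1^0 + |-2|·1^1 + |-3|·1^2 + |2|·1^3
  = 4 + 2 + 3 + 2 = 11.
This bounds M(r) := max_{|z|=r} |p(z)| from above; equality holds iff all terms c_k z^k can be made to align in phase at a single z on |z|=r.
Part (b). At z = 1 (real, on the circle |z| = r):
  p(1) = (-4)·1^0 + (-2)·1^1 + (-3)·1^2 + (2)·1^3 = -7.
  |p(1)| = 7.
Check: |p(1)| = 7 ≤ 11 = M_tri(1). ✓ Equality does not hold at z = 1 (the coefficients have mixed signs, so the terms do not all align in phase there).

M_tri(1) = 11; |p(1)| = 7; equality at z=1: no.


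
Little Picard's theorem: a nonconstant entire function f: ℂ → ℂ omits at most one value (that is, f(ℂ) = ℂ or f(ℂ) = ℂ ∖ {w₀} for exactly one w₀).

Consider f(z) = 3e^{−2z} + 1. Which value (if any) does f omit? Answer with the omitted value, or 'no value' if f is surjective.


Little Picard bounds the complement of f(ℂ) to at most one point.
e^{−2z} is never zero on ℂ, so 3·e^{−2z} takes every value in ℂ ∖ {0}. Adding 1 shifts the range to ℂ ∖ {1}. Thus f omits exactly the value 1.

Omitted value: 1.


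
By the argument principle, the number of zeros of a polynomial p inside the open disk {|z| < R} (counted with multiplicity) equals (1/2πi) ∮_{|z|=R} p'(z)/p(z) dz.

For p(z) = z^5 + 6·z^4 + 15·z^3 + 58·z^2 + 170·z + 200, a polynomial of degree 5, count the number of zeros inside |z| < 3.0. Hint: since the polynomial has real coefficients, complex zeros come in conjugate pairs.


The zeros of p are: (-2 + 1i), (-2 - 1i), -4, (1 + 3i), (1 - 3i).
Their magnitudes are: 2.236, 2.236, 4, 3.162, 3.162.
Zeros with |z| < R = 3.0: (-2 + 1i), (-2 - 1i).
Count = 2.
By the argument principle, (1/2πi) ∮_{|z|=R} p'(z)/p(z) dz equals exactly this count.

Number of zeros inside |z| < 3.0: 2.


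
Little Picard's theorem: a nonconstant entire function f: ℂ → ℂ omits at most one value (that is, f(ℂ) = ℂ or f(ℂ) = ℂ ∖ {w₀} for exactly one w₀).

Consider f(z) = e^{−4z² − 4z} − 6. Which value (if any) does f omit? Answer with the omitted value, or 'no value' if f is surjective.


Little Picard bounds the complement of f(ℂ) to at most one point.
The exponent g(z) = −4z² − 4z is a nonconstant polynomial, hence surjective onto ℂ. So e^{g(z)} takes every value in {e^w : w ∈ ℂ} = ℂ ∖ {0}. Adding -6 shifts the range to ℂ ∖ {-6}. f omits exactly -6.

Omitted value: -6.


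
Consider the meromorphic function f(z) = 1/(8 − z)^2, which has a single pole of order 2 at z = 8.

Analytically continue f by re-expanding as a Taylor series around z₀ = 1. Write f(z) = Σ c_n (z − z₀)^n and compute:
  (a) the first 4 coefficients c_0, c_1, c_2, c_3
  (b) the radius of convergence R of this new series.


Let w = z − z₀, so z = z₀ + w.
Then 8 − z = 8 − (z₀ + w) = (8 − z₀) − w = 7 − w.
f(z) = 1/(7 − w)^2 = (1/(7)^2) · (1 − w/(7))^{−2}.
By the binomial series (1−u)^{−2} = Σ_{n≥0} C(n+1, 1) u^n for |u|<1, with u = w/(7):
  c_n = C(n+1, 1) / (7)^(n+2).
  c_0 = 1/(7)^2 = 1/49.
  c_1 = 2/(7)^3 = 2/343.
  c_2 = 3/(7)^4 = 3/2401.
  c_3 = 4/(7)^5 = 4/16807.
The series is valid for |w/d| < 1, i.e. |z − z₀| < |d|.
Radius of convergence: R = |8 − z₀| = |7| = 7 (distance from z₀ to the singularity z = 8).

c_0 = 1/49, c_1 = 2/343, c_2 = 3/2401, c_3 = 4/16807; R = 7.


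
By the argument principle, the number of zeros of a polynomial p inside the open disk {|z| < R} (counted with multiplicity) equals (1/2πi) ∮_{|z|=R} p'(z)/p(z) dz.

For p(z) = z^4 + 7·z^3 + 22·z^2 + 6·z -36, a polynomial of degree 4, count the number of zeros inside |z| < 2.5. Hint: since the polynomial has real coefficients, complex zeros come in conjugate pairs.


The zeros of p are: 1, (-3 + 3i), (-3 - 3i), -2.
Their magnitudes are: 1, 4.243, 4.243, 2.
Zeros with |z| < R = 2.5: 1, -2.
Count = 2.
By the argument principle, (1/2πi) ∮_{|z|=R} p'(z)/p(z) dz equals exactly this count.

Number of zeros inside |z| < 2.5: 2.


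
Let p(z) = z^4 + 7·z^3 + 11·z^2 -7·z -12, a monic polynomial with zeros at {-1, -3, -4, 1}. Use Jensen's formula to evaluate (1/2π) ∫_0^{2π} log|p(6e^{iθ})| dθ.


Zeros: -4, -3, -1, 1; r = 6.
Inside |z| < r: -4, -3, -1, 1. Outside (|z| ≥ r): ∅.
p(0) = -12, so log|p(0)| = log(12) = 2.4849.
Apply Jensen: I(r) = log|p(0)| + Σ_k log(r/|z_k|), summed over zeros inside |z| < r.
  log(r/|z_k|) for z_k = -1: log(6/1) = 1.7918
  log(r/|z_k|) for z_k = -3: log(6/3) = 0.6931
  log(r/|z_k|) for z_k = -4: log(6/4) = 0.4055
  log(r/|z_k|) for z_k = 1: log(6/1) = 1.7918
Sum over inside zeros: 4.6821.
I(r) = log|p(0)| + (inside sum) = 2.4849 + 4.6821 = 7.1670.
Closed form (all zeros inside, monic): I(r) = n·log(r) = 4·log(6) = 7.1670. ✓

I(r) ≈ 7.1670.


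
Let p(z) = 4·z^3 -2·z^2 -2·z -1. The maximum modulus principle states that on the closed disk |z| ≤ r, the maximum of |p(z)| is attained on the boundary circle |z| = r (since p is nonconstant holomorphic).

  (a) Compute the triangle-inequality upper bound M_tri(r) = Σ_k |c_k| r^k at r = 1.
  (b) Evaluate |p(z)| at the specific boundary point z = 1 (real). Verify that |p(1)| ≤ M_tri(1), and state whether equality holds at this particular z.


Coefficients: c_0 = -1, c_1 = -2, c_2 = -2, c_3 = 4. Radius r = 1.
Part (a). Triangle bound: M_tri(r) = Σ_k |c_k| r^k
  = |-1|·1^0 + |-2|·1^1 + |-2|·1^2 + |4|·1^3
  = 1 + 2 + 2 + 4 = 9.
This bounds M(r) := max_{|z|=r} |p(z)| from above; equality holds iff all terms c_k z^k can be made to align in phase at a single z on |z|=r.
Part (b). At z = 1 (real, on the circle |z| = r):
  p(1) = (-1)·1^0 + (-2)·1^1 + (-2)·1^2 + (4)·1^3 = -1.
  |p(1)| = 1.
Check: |p(1)| = 1 ≤ 9 = M_tri(1). ✓ Equality does not hold at z = 1 (the coefficients have mixed signs, so the terms do not all align in phase there).

M_tri(1) = 9; |p(1)| = 1; equality at z=1: no.


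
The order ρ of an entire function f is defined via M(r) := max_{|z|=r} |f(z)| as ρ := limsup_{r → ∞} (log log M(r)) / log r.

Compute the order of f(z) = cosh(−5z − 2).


cosh(w) is a linear combination of e^{iw} and e^{−iw} (or e^w, e^{−w} in the hyperbolic case), so |cosh(w)| ≤ e^{|w|}. With w = −5z − 2, |w| ≤ 5|z| + 2 = 5r + 2 on |z| = r, giving M(r) ≤ e^{5r + 2}, so ρ ≤ 1. On a suitable ray (z = it for sin/cos; z = t for sinh/cosh, t real → ∞), |cosh(−5z − 2)| grows like e^{5|t|}/2, so ρ ≥ 1. Hence ρ = 1.
Therefore ρ = 1.

Order ρ = 1.


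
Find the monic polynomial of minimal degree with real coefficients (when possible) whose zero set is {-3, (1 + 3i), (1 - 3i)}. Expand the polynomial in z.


The polynomial is p(z) = ∏_{α ∈ S} (z − α), where S = {-3, (1 + 3i), (1 - 3i)}.
Expanding the product yields: p(z) = z^3 + z^2 + 4·z + 30.
Note conjugate pairs combine to real quadratics: (z − (1+3i))(z − (1−3i)) = z² − 2z + 10.
The resulting polynomial has degree 3 and real coefficients as required.

p(z) = z^3 + z^2 + 4·z + 30.


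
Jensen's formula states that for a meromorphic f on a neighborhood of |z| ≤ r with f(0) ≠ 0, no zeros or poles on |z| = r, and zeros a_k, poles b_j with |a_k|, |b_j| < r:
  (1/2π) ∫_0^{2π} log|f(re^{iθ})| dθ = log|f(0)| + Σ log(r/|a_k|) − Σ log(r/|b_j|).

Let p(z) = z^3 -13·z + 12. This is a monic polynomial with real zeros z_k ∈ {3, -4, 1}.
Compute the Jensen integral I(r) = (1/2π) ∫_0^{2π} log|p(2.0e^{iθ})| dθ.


Zeros: -4, 1, 3; r = 2.0.
Inside |z| < r: 1. Outside (|z| ≥ r): -4, 3.
p(0) = 12, so log|p(0)| = log(12) = 2.4849.
Apply Jensen: I(r) = log|p(0)| + Σ_k log(r/|z_k|), summed over zeros inside |z| < r.
  log(r/|z_k|) for z_k = 1: log(2.0/1) = 0.6931
  Outside zeros (-4, 3) contribute nothing to the Jensen sum.
Sum over inside zeros: 0.6931.
I(r) = log|p(0)| + (inside sum) = 2.4849 + 0.6931 = 3.1781.
Note: since some zeros are outside |z| ≤ r, the simplified n·log(r) form does NOT apply — only the inside zeros contribute.

I(r) ≈ 3.1781.
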